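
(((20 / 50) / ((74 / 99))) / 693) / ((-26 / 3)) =-3 / 33670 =-0.00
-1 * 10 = -10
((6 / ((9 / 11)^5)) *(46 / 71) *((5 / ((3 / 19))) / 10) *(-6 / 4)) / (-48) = 70379287 / 67079664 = 1.05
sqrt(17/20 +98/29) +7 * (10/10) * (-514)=-3598 +sqrt(355685)/290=-3595.94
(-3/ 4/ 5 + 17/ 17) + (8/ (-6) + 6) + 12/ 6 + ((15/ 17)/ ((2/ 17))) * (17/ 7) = 10807/ 420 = 25.73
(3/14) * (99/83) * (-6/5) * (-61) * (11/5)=597861/14525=41.16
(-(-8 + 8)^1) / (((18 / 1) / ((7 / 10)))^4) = 0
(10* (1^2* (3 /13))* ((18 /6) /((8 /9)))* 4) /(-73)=-405 /949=-0.43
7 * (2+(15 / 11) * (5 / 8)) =1757 / 88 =19.97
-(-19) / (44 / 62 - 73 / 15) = -8835 / 1933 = -4.57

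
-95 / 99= -0.96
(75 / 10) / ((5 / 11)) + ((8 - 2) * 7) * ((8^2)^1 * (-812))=-4365279 / 2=-2182639.50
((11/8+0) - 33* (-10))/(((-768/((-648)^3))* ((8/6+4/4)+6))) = 1408850091/100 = 14088500.91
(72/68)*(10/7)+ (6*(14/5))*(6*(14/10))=424332/2975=142.63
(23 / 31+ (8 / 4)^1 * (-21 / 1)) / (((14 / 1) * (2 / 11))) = -14069 / 868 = -16.21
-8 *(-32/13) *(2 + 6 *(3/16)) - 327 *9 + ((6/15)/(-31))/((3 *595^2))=-6166561450901/2140081125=-2881.46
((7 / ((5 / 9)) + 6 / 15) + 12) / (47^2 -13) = 25 / 2196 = 0.01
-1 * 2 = -2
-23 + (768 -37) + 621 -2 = 1327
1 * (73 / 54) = 73 / 54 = 1.35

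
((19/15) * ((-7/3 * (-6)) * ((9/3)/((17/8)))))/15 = 1.67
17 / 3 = 5.67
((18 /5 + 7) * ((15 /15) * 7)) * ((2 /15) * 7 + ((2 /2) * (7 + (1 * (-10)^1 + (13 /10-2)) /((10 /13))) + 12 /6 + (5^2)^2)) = 69119897 /1500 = 46079.93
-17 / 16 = -1.06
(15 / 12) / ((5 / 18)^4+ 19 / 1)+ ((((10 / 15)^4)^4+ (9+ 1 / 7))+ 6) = 9144316651706422 / 601198383035943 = 15.21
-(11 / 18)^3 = -1331 / 5832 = -0.23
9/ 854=0.01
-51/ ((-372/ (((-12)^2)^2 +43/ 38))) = 13396187/ 4712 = 2842.99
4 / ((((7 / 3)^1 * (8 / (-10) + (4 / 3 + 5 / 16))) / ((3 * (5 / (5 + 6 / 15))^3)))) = 5000000 / 1035909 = 4.83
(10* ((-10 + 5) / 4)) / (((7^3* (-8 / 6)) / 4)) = 0.11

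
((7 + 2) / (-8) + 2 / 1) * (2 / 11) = 7 / 44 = 0.16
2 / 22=1 / 11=0.09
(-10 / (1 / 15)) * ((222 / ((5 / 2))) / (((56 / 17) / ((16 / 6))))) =-10782.86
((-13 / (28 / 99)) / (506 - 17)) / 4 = -429 / 18256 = -0.02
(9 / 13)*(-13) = -9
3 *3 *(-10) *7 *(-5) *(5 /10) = 1575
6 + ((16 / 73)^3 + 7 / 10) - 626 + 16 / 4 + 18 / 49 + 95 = -99106686999 / 190618330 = -519.92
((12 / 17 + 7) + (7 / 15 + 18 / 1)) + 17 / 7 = 28.60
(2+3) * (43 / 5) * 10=430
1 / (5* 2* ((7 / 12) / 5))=6 / 7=0.86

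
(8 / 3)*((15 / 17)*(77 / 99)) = 280 / 153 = 1.83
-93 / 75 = -1.24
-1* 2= -2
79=79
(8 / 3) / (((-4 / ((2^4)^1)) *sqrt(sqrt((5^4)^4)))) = -32 / 1875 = -0.02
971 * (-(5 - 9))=3884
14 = 14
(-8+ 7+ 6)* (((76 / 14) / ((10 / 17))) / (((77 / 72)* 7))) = 23256 / 3773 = 6.16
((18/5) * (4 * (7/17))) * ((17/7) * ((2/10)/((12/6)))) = 1.44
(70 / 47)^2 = 4900 / 2209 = 2.22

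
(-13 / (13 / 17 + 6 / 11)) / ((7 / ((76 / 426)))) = -92378 / 365295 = -0.25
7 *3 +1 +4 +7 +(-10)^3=-967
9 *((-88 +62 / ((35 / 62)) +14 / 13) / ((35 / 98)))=187596 / 325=577.22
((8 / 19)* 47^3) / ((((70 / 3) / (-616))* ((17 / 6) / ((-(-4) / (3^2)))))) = -292365568 / 1615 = -181031.31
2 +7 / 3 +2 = 19 / 3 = 6.33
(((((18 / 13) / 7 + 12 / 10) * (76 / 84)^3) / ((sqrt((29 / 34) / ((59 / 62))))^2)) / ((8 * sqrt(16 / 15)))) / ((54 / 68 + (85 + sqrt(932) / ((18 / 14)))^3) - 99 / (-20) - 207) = -307501245373778474940 * sqrt(3495) / 72714090400227994112054472449 + 94291268932261558898829 * sqrt(15) / 1017997265603191917568762614286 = 0.00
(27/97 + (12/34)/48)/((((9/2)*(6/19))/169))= 12102259/356184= 33.98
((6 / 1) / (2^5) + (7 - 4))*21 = 1071 / 16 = 66.94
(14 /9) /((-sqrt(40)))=-7 * sqrt(10) /90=-0.25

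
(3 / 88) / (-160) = -3 / 14080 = -0.00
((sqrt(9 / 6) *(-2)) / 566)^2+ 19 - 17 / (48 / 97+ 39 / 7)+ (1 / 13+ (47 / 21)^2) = 26834969435923 / 1260826550802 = 21.28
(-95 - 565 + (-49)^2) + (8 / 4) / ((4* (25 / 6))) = 43528 / 25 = 1741.12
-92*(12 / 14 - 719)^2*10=-474470830.20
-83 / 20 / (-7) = 83 / 140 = 0.59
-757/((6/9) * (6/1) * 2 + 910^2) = -757/828108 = -0.00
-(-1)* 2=2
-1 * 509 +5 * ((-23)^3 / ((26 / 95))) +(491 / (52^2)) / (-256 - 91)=-209041869683 / 938288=-222790.73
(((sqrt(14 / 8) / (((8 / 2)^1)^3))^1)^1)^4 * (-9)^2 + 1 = 268439425 / 268435456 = 1.00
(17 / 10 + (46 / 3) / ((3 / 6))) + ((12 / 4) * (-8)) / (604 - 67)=32.32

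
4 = 4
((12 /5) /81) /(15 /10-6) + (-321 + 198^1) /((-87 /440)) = 21918368 /35235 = 622.06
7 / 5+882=4417 / 5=883.40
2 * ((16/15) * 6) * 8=512/5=102.40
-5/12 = -0.42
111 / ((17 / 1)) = 111 / 17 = 6.53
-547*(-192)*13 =1365312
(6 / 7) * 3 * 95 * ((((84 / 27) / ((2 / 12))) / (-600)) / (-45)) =38 / 225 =0.17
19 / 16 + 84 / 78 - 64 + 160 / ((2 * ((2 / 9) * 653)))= -8310293 / 135824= -61.18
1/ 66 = 0.02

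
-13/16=-0.81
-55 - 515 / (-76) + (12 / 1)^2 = 7279 / 76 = 95.78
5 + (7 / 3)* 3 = 12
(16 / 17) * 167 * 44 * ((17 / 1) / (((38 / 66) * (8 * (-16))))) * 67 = -4061607 / 38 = -106884.39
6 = 6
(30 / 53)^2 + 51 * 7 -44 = 880117 / 2809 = 313.32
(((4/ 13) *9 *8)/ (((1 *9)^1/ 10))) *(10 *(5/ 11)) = 16000/ 143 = 111.89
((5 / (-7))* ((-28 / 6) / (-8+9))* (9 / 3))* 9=90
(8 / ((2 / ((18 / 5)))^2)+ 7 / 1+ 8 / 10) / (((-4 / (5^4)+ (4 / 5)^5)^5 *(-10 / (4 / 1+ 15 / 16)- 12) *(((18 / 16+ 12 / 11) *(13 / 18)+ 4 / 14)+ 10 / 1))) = -183390462398529052734375 / 3103554891399079075072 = -59.09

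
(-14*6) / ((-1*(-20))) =-4.20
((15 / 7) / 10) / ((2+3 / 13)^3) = 6591 / 341446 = 0.02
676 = 676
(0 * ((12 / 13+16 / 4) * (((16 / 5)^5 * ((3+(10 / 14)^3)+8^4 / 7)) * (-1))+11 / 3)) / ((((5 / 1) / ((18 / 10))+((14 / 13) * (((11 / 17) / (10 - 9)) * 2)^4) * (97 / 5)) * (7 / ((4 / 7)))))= 0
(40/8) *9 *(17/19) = 765/19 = 40.26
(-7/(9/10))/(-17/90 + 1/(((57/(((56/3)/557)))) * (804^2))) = 74823662025/1817146069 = 41.18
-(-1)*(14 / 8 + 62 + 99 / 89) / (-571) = -23091 / 203276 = -0.11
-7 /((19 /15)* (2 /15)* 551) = -1575 /20938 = -0.08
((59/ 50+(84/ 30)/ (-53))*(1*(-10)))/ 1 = -2987/ 265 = -11.27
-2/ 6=-1/ 3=-0.33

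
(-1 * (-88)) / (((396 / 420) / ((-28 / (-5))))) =1568 / 3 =522.67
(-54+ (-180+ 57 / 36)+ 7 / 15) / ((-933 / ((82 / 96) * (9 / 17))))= 190199 / 1691840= 0.11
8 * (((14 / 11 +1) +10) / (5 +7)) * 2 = 180 / 11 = 16.36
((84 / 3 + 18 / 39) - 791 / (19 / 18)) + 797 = 18795 / 247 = 76.09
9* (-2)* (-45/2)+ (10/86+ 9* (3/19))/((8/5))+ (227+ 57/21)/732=141732568/348859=406.27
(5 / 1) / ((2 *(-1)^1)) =-5 / 2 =-2.50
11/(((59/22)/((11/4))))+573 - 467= 13839/118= 117.28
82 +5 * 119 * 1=677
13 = 13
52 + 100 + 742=894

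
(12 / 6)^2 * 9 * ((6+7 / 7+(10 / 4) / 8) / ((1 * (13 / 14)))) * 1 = 567 / 2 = 283.50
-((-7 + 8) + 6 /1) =-7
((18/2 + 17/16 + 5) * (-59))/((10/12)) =-1066.42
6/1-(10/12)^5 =43531/7776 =5.60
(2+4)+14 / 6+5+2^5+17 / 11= 1547 / 33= 46.88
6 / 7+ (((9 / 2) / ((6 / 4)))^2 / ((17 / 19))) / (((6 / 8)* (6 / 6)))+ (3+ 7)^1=2888 / 119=24.27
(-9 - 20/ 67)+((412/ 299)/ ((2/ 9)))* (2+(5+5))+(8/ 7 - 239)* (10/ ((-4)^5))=4841525701/ 71798272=67.43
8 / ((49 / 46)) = 368 / 49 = 7.51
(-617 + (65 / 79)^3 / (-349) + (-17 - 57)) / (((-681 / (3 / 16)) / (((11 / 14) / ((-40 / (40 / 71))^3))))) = -653955867543 / 1565761560268860304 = -0.00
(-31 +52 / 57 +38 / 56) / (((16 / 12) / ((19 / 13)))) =-46937 / 1456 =-32.24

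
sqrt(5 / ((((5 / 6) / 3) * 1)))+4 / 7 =4 / 7+3 * sqrt(2) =4.81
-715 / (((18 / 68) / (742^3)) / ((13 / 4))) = -32276024440660 / 9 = -3586224937851.11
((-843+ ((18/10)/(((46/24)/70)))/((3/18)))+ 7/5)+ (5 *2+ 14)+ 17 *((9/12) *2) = -91463/230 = -397.67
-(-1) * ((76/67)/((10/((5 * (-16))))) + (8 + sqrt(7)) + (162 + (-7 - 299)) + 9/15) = -48399/335 + sqrt(7) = -141.83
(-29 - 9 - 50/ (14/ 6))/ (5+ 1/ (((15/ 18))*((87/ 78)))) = -60320/ 6167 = -9.78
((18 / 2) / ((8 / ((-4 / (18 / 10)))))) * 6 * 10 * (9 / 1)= -1350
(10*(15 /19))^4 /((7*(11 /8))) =4050000000 /10034717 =403.60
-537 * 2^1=-1074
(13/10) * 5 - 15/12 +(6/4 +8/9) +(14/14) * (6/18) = 287/36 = 7.97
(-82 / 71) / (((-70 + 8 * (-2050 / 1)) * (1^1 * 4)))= 41 / 2338740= 0.00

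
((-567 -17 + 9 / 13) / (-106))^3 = 436036824287 / 2616662152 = 166.64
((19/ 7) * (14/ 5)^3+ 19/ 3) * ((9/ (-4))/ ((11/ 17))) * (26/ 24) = -5462899/ 22000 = -248.31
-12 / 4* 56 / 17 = -168 / 17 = -9.88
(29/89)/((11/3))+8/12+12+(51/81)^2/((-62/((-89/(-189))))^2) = 1250018935634167/97997998875084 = 12.76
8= 8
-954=-954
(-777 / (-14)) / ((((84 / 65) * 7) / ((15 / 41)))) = 2.24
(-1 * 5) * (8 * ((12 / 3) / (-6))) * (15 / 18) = 200 / 9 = 22.22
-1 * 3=-3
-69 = -69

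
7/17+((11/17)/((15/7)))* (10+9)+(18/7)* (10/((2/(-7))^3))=-559139/510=-1096.35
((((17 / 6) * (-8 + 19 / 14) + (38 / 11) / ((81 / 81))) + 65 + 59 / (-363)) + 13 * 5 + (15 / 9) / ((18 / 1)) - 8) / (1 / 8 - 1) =-19495946 / 160083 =-121.79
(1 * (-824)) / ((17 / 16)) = -13184 / 17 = -775.53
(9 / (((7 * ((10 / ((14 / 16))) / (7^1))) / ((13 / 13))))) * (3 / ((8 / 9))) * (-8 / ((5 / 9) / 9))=-137781 / 400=-344.45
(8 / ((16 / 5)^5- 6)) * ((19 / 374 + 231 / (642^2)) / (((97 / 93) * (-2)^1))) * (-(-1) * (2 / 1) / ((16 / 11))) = -127834796875 / 155539984113808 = -0.00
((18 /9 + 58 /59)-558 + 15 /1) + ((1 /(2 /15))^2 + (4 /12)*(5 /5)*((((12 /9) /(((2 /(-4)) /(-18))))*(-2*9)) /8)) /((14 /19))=-1693415 /3304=-512.53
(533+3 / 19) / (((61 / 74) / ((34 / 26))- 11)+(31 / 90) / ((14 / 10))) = -52.66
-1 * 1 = -1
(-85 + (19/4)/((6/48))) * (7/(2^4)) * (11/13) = -3619/208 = -17.40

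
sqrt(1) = 1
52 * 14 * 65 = 47320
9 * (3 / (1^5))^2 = 81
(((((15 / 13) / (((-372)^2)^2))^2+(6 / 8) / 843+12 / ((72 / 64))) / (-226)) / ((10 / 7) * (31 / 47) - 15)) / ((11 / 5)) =6791330682397071373110707257 / 4449763109173073093174594764800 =0.00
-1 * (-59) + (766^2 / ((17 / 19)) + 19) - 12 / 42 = 78047796 / 119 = 655863.83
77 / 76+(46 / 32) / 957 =295193 / 290928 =1.01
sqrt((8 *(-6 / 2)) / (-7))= 2 *sqrt(42) / 7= 1.85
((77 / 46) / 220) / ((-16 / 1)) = -7 / 14720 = -0.00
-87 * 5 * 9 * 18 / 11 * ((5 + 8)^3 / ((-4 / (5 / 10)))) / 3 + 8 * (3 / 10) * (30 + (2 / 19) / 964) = 590849731299 / 1007380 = 586521.20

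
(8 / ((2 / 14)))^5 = 550731776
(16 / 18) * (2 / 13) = 16 / 117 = 0.14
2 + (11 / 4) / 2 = 3.38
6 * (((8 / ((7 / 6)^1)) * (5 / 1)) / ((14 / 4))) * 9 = 25920 / 49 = 528.98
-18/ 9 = -2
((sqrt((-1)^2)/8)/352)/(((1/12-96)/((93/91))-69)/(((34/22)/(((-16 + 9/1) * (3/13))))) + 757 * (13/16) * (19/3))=6851/78435607888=0.00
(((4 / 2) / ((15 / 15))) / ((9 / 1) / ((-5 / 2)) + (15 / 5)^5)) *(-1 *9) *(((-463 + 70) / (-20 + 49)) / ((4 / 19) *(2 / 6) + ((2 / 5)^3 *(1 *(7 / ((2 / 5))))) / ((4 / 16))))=147375 / 658126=0.22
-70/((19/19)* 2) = -35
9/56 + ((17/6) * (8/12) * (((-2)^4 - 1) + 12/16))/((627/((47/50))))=90113/438900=0.21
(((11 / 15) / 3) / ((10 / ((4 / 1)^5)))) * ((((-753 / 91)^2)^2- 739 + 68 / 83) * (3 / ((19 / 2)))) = 31223.87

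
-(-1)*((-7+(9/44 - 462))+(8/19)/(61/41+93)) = -759128265/1619332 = -468.79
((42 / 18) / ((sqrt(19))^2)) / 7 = 1 / 57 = 0.02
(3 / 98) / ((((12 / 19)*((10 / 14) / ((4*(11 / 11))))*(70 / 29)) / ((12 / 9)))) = 551 / 3675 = 0.15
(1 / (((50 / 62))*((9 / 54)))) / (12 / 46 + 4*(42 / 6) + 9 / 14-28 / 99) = 5929308 / 22809425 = 0.26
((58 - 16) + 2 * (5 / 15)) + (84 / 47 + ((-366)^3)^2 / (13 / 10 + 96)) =3389265766529509324 / 137193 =24704363681306.69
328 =328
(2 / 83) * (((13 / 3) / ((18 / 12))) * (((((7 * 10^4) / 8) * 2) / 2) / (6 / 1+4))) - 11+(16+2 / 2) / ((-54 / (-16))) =123137 / 2241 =54.95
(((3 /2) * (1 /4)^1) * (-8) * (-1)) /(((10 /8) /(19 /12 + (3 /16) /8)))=617 /160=3.86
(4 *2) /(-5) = -8 /5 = -1.60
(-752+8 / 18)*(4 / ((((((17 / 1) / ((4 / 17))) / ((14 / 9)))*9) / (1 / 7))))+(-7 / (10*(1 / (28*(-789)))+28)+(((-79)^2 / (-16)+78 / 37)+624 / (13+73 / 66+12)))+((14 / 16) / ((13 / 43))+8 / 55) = -35793587016647296753 / 98798276824481520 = -362.29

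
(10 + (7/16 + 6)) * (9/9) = 263/16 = 16.44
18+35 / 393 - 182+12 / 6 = -63631 / 393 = -161.91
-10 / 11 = -0.91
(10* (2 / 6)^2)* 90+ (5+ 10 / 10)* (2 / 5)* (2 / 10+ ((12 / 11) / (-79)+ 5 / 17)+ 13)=48881176 / 369325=132.35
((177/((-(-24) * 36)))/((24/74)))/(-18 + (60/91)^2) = -18077423/502702848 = -0.04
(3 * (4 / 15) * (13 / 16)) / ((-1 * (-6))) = 13 / 120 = 0.11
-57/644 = -0.09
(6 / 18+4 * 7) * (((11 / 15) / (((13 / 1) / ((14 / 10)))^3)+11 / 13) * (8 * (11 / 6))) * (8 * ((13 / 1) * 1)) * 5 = 20880557632 / 114075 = 183042.36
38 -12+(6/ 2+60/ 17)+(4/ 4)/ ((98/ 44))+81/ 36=117381/ 3332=35.23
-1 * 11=-11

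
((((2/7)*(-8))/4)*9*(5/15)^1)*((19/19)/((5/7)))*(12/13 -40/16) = 246/65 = 3.78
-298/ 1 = -298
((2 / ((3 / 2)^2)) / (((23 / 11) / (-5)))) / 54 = -0.04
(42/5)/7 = 6/5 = 1.20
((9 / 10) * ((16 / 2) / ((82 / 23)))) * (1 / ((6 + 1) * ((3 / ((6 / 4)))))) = 207 / 1435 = 0.14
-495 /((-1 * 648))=55 /72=0.76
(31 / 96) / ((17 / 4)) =31 / 408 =0.08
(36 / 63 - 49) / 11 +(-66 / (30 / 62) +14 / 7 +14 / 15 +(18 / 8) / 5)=-634877 / 4620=-137.42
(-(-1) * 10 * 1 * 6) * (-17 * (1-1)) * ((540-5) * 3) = 0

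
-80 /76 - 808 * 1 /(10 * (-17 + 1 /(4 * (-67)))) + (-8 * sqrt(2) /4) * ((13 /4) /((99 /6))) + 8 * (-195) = -673745932 /432915 - 13 * sqrt(2) /33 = -1556.86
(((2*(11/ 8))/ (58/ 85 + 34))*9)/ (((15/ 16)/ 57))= 43.39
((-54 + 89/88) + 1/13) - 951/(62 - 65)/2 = 120793/1144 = 105.59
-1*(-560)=560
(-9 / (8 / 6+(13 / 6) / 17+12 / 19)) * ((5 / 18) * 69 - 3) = -281979 / 4055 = -69.54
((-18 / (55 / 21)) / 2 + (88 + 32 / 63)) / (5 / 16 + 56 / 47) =221669296 / 3918915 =56.56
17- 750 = -733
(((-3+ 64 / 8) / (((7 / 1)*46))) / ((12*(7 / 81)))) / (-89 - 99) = -135 / 1695008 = -0.00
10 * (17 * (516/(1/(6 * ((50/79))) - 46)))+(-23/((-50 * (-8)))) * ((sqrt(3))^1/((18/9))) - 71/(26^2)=-17790590191/9275396 - 23 * sqrt(3)/800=-1918.09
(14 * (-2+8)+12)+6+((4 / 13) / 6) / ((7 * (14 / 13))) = 14995 / 147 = 102.01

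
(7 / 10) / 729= 7 / 7290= 0.00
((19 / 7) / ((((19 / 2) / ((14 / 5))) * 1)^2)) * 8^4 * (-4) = -1835008 / 475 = -3863.17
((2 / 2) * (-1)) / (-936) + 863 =807769 / 936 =863.00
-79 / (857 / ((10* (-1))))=790 / 857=0.92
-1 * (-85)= 85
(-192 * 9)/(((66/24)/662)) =-4575744/11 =-415976.73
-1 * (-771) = 771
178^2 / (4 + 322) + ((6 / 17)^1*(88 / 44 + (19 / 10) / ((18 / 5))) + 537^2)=4796053711 / 16626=288467.08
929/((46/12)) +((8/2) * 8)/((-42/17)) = 110798/483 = 229.40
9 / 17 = 0.53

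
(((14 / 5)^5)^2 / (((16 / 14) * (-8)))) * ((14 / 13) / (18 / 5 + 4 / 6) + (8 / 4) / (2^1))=-1030187233103 / 253906250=-4057.35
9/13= 0.69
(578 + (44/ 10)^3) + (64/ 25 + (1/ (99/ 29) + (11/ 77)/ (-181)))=10442863894/ 15679125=666.04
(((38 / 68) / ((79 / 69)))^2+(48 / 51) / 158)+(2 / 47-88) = -87.71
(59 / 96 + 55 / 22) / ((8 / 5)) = 1495 / 768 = 1.95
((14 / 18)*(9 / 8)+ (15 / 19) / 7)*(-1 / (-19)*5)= 5255 / 20216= 0.26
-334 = -334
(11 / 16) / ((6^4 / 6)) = 11 / 3456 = 0.00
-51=-51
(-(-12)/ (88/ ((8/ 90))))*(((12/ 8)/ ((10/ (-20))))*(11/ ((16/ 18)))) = -9/ 20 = -0.45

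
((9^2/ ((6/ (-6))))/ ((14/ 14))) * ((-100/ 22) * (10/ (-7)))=-40500/ 77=-525.97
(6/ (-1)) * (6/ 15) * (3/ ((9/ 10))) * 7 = -56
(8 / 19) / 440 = 0.00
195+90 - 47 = 238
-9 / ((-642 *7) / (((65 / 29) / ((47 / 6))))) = 585 / 1020887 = 0.00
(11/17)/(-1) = -11/17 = -0.65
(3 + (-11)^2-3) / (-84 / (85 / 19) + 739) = 10285 / 61219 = 0.17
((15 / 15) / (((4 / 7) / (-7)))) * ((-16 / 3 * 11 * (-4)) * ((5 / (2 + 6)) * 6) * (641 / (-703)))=6909980 / 703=9829.27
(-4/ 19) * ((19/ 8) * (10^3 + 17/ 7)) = -7017/ 14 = -501.21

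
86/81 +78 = 6404/81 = 79.06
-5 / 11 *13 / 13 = -5 / 11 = -0.45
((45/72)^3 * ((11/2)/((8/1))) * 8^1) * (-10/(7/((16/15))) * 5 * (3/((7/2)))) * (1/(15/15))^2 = -6875/784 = -8.77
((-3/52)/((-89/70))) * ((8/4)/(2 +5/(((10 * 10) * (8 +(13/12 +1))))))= 63525/1403441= 0.05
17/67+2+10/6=788/201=3.92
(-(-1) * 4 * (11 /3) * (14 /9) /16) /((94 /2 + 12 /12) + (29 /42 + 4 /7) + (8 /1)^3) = 49 /19287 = 0.00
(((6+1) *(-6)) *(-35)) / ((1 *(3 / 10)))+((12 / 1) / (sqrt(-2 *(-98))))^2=4900.73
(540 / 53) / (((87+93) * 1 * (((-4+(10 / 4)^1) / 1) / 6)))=-12 / 53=-0.23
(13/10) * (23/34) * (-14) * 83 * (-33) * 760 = 435687252/17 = 25628661.88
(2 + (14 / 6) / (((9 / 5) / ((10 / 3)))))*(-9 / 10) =-256 / 45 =-5.69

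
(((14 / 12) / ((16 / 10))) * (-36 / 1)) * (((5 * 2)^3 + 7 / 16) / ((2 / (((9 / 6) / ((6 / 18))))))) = -15126615 / 256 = -59088.34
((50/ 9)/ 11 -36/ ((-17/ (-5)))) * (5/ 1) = -84850/ 1683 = -50.42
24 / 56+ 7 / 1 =52 / 7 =7.43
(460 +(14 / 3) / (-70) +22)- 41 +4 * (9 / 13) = 86522 / 195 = 443.70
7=7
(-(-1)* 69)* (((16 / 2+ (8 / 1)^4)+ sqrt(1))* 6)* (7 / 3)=3965430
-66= -66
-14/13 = -1.08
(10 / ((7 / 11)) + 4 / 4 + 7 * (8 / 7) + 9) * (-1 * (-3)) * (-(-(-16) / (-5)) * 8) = 90624 / 35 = 2589.26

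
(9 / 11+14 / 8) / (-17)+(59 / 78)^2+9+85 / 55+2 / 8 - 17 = -6579887 / 1137708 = -5.78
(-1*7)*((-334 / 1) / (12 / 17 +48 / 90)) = 1886.68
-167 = -167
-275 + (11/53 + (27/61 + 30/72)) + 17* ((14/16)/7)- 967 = -96121603/77592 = -1238.81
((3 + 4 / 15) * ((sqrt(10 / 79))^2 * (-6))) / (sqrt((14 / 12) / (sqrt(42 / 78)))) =-28 * sqrt(6) * 91^(3 / 4) / 1027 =-1.97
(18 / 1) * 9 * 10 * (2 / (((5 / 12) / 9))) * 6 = 419904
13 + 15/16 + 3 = 271/16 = 16.94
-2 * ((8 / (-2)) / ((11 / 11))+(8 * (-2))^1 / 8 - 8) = 28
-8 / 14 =-4 / 7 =-0.57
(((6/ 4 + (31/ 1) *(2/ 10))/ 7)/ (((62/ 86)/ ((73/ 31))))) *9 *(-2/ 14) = -310761/ 67270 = -4.62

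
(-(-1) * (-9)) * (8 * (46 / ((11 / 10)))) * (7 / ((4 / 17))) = -985320 / 11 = -89574.55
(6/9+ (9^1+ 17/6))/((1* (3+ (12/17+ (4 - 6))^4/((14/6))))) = 14616175/4913418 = 2.97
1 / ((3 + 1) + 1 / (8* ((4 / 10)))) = 16 / 69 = 0.23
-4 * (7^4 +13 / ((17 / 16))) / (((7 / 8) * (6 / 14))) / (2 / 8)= -102964.71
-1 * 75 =-75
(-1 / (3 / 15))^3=-125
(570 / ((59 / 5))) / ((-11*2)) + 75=47250 / 649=72.80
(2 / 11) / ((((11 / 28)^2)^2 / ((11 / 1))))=1229312 / 14641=83.96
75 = 75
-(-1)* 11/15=11/15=0.73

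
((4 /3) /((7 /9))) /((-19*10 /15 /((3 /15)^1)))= -18 /665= -0.03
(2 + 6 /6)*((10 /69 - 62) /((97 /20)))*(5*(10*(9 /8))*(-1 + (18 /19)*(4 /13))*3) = 25987500 /5681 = 4574.46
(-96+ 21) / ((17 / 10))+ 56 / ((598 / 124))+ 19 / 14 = -2216587 / 71162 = -31.15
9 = 9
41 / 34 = 1.21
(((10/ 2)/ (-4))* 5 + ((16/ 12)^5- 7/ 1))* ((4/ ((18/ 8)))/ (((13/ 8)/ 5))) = -1405280/ 28431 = -49.43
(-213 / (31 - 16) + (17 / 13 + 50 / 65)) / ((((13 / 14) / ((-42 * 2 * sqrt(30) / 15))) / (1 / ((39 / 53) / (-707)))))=-11574642016 * sqrt(30) / 164775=-384748.45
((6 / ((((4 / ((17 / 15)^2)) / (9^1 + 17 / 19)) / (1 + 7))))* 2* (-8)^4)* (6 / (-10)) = -1780350976 / 2375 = -749621.46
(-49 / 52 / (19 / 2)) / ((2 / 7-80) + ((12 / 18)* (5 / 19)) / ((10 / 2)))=1029 / 826592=0.00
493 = 493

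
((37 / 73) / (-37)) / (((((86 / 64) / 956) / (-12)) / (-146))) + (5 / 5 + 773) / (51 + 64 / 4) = -49158654 / 2881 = -17063.05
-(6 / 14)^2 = -9 / 49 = -0.18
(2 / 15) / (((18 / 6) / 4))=8 / 45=0.18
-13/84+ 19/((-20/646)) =-257819/420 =-613.85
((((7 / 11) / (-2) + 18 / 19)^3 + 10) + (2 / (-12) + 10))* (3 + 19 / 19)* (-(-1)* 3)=4400134945 / 18258658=240.99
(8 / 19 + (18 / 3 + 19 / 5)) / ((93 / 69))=22333 / 2945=7.58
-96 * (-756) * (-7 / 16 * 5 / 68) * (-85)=198450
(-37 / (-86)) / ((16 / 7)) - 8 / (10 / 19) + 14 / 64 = -6361 / 430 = -14.79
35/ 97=0.36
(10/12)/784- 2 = -9403/4704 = -2.00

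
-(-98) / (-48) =-2.04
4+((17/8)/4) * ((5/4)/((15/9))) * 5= 767/128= 5.99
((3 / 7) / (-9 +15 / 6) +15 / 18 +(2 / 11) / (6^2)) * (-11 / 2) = -6959 / 1638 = -4.25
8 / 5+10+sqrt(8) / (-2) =58 / 5 - sqrt(2) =10.19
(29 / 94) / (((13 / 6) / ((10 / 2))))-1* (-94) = 57869 / 611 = 94.71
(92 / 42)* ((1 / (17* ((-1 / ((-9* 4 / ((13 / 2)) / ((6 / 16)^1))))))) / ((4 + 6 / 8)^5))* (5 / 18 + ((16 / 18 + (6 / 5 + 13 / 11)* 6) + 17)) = 16144990208 / 632036650245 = 0.03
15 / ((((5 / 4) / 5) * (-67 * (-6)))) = 0.15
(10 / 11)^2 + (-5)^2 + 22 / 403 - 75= -2395188 / 48763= -49.12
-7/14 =-1/2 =-0.50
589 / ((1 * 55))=589 / 55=10.71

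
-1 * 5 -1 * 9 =-14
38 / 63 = 0.60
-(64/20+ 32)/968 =-2/55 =-0.04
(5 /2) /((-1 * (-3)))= 5 /6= 0.83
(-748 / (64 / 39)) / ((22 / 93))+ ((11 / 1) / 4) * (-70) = -67819 / 32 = -2119.34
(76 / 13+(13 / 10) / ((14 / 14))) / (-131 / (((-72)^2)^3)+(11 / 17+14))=1100093549838336 / 2254798214777485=0.49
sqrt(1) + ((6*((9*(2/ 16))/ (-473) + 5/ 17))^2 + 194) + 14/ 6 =200.40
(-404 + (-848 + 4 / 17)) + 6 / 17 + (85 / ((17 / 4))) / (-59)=-1251.75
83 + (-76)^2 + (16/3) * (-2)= 17545/3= 5848.33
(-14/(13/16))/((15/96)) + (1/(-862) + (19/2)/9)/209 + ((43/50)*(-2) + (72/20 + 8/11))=-28367585969/263481075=-107.66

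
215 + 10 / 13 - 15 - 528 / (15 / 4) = 3898 / 65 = 59.97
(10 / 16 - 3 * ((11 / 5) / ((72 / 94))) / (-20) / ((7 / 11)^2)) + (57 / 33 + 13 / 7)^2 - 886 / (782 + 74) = 10278762029 / 761283600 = 13.50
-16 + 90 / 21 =-82 / 7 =-11.71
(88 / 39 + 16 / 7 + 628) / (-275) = -172684 / 75075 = -2.30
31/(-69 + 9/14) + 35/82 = -2093/78474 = -0.03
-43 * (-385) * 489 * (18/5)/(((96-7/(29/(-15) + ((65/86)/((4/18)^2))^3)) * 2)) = 168694481607497461/1111354781216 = 151791.75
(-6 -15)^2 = 441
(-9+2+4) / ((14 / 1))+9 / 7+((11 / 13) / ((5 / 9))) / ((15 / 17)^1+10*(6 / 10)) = 15293 / 11830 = 1.29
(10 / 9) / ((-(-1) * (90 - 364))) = -5 / 1233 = -0.00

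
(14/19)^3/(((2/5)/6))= 41160/6859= 6.00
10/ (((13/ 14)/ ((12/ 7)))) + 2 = 266/ 13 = 20.46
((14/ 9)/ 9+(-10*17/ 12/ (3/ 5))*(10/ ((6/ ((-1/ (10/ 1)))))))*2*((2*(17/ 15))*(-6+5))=-22627/ 1215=-18.62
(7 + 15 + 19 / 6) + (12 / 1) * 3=367 / 6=61.17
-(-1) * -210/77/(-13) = 30/143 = 0.21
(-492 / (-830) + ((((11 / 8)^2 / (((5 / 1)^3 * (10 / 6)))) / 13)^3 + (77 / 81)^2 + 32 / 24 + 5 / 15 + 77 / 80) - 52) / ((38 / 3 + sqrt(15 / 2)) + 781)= -8728121857133469422811642059 / 144694001158787808000000000000 + 3665737865238752382533239 * sqrt(30) / 96462667439191872000000000000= -0.06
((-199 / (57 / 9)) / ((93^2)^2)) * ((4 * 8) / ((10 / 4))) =-12736 / 2368831365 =-0.00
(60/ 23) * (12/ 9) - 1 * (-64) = 1552/ 23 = 67.48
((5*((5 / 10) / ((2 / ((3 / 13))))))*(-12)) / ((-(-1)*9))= -5 / 13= -0.38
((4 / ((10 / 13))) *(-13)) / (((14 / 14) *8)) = -169 / 20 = -8.45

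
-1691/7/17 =-14.21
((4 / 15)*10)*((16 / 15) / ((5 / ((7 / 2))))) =448 / 225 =1.99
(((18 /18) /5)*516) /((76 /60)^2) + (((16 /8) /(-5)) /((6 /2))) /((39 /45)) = 301138 /4693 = 64.17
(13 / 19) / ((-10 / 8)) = -52 / 95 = -0.55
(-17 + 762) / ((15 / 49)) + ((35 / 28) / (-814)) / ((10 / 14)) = 23772035 / 9768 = 2433.66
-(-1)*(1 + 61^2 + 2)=3724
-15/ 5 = -3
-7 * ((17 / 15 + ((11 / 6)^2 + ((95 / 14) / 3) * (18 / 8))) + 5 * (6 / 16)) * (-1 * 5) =7219 / 18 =401.06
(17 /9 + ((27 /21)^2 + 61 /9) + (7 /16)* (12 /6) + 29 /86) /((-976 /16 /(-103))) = 60064141 /3084648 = 19.47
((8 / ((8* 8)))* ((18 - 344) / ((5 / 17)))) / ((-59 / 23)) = 63733 / 1180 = 54.01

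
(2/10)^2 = 1/25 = 0.04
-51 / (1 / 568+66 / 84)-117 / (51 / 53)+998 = 43201577 / 53227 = 811.65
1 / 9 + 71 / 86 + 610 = 472865 / 774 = 610.94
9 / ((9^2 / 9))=1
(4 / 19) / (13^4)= 4 / 542659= 0.00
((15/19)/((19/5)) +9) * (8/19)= 26592/6859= 3.88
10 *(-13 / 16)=-65 / 8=-8.12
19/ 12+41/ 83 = 2069/ 996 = 2.08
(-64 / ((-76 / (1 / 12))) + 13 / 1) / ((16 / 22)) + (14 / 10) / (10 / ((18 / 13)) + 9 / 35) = 18.16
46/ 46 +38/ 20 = 29/ 10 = 2.90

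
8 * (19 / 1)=152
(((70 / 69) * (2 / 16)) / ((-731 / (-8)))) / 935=14 / 9432093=0.00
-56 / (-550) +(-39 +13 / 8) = -82001 / 2200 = -37.27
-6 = -6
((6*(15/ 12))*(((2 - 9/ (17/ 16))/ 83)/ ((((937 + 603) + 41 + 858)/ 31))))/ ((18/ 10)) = -42625/ 10324287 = -0.00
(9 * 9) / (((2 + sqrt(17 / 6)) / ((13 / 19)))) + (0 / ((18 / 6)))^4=12636 / 133 - 1053 * sqrt(102) / 133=15.05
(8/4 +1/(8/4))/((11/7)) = 35/22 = 1.59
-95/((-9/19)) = 1805/9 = 200.56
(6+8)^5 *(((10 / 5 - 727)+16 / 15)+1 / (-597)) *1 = -1162208621504 / 2985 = -389349621.94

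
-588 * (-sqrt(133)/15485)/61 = 0.01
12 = 12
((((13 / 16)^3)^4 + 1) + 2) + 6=2556572875518385 / 281474976710656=9.08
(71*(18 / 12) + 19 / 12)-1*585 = -5723 / 12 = -476.92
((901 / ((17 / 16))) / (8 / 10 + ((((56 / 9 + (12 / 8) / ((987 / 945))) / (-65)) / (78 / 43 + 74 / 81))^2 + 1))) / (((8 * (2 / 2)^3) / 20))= 19786013000000000 / 16816860289089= 1176.56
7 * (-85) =-595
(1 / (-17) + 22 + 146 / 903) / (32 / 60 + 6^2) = 1696505 / 2804116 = 0.61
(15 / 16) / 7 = 15 / 112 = 0.13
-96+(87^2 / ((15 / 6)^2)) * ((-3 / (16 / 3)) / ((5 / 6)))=-228363 / 250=-913.45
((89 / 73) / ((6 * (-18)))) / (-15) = 89 / 118260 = 0.00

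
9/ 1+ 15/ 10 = 21/ 2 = 10.50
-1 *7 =-7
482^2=232324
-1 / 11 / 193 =-1 / 2123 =-0.00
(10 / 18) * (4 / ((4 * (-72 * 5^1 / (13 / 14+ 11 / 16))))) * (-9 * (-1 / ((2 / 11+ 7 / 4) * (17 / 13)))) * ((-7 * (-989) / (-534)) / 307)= 25598287 / 68224438080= 0.00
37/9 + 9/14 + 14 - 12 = 851/126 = 6.75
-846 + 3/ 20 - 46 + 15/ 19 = -338603/ 380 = -891.06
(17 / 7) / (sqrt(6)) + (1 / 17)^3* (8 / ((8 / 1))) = 1 / 4913 + 17* sqrt(6) / 42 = 0.99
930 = 930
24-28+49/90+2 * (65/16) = 1681/360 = 4.67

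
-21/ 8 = -2.62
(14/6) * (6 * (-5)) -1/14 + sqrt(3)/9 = -981/14 + sqrt(3)/9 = -69.88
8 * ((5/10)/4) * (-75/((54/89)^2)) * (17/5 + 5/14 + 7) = -9940855/4536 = -2191.55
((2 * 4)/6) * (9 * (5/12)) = 5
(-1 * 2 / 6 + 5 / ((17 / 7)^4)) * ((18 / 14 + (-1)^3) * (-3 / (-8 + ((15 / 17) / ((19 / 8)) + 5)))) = -1805228 / 29197959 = -0.06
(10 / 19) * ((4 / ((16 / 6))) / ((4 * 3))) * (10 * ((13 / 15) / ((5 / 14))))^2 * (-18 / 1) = -66248 / 95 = -697.35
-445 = -445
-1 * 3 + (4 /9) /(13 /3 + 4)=-221 /75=-2.95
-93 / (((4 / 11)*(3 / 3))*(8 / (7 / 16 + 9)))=-154473 / 512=-301.71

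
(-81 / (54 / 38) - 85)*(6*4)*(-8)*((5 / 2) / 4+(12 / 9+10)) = 326032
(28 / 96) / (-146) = -7 / 3504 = -0.00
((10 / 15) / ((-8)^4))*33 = 11 / 2048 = 0.01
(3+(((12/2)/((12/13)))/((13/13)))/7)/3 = 55/42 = 1.31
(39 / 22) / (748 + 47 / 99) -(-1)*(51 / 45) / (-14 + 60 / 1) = 690389 / 25564155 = 0.03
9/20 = 0.45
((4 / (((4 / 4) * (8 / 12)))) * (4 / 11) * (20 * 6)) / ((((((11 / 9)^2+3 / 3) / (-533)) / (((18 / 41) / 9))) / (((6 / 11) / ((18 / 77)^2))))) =-2751840 / 101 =-27245.94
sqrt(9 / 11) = 3 *sqrt(11) / 11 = 0.90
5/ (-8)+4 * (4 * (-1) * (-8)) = 1019/ 8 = 127.38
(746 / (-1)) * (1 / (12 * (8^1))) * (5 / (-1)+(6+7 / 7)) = -373 / 24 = -15.54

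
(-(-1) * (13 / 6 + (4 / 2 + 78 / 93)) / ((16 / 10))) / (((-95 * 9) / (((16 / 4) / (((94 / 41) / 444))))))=-74333 / 26226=-2.83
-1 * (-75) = 75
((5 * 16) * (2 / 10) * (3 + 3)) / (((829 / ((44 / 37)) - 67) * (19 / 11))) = 46464 / 526775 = 0.09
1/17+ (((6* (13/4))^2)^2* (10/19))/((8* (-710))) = -39155825/2935424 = -13.34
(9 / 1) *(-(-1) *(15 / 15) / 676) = 9 / 676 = 0.01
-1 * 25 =-25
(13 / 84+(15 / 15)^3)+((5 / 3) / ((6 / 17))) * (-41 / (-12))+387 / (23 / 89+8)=3394831 / 52920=64.15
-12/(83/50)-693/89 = -110919/7387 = -15.02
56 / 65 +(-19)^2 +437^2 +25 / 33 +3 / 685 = 56225667538 / 293865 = 191331.62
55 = 55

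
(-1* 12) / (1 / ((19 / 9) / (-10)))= 38 / 15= 2.53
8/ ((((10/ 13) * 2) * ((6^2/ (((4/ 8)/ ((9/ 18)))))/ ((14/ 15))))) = 91/ 675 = 0.13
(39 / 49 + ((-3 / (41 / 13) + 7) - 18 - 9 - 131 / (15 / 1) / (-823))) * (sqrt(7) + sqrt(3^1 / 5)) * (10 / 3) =-229.67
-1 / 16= -0.06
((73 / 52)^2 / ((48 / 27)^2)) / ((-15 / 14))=-1007181 / 1730560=-0.58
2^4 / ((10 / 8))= 64 / 5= 12.80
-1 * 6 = -6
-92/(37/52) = -4784/37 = -129.30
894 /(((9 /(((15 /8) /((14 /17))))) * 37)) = 12665 /2072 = 6.11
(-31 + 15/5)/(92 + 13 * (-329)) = 28/4185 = 0.01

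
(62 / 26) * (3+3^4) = 2604 / 13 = 200.31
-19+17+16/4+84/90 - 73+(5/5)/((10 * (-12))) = -2803/40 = -70.08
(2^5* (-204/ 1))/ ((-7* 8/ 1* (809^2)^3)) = 816/ 1962407385606966487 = 0.00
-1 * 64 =-64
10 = 10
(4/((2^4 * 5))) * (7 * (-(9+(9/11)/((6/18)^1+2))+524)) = 9907/55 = 180.13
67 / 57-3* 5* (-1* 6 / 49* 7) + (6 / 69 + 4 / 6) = 45231 / 3059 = 14.79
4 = 4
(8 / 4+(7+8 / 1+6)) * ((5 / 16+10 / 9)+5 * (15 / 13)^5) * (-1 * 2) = -14325896495 / 26733096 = -535.89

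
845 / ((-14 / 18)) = -7605 / 7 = -1086.43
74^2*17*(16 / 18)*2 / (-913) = -1489472 / 8217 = -181.27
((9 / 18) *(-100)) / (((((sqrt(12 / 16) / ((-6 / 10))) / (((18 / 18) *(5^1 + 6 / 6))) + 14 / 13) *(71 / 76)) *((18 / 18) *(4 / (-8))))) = 77064000 *sqrt(3) / 5711737 + 597542400 / 5711737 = 127.99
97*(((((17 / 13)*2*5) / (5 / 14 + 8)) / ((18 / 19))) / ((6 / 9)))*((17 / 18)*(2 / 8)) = 18641945 / 328536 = 56.74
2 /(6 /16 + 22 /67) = 1072 /377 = 2.84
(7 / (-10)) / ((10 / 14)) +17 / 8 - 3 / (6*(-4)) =127 / 100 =1.27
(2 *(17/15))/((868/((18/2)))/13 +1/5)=1326/4457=0.30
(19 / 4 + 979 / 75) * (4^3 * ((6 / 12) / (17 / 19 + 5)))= 14497 / 150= 96.65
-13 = -13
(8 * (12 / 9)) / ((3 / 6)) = 64 / 3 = 21.33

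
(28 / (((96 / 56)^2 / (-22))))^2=14235529 / 324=43936.82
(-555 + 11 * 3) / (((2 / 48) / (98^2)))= -120318912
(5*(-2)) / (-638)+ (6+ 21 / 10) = 25889 / 3190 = 8.12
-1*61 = -61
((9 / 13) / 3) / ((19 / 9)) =27 / 247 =0.11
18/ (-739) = -18/ 739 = -0.02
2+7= 9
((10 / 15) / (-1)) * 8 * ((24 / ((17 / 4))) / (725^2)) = -512 / 8935625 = -0.00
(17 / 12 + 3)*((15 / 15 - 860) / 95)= -45527 / 1140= -39.94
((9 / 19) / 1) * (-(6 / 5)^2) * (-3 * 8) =7776 / 475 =16.37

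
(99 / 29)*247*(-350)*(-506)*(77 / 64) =83364556275 / 464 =179664991.97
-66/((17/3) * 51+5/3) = -99/436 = -0.23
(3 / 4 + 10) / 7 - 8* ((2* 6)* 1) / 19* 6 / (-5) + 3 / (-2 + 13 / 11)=31379 / 7980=3.93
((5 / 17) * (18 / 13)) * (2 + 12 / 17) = 4140 / 3757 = 1.10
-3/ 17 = -0.18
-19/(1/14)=-266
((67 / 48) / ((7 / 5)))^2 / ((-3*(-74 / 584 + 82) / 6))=-8192425 / 337375584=-0.02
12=12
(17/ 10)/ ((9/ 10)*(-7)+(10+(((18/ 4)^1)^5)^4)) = 8912896/ 60788327295304042661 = 0.00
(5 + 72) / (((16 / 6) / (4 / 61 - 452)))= -796026 / 61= -13049.61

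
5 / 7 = 0.71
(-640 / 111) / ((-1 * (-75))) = -128 / 1665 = -0.08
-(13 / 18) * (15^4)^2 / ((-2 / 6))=11105859375 / 2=5552929687.50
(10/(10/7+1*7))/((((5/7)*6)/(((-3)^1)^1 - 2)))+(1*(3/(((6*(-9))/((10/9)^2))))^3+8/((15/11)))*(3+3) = 1288185469367/38096348085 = 33.81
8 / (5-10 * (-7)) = 8 / 75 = 0.11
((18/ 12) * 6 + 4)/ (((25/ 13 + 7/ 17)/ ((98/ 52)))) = 10.49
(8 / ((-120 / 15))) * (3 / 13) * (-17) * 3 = 153 / 13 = 11.77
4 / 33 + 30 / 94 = 683 / 1551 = 0.44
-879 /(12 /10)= -1465 /2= -732.50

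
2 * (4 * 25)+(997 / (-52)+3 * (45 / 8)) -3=20249 / 104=194.70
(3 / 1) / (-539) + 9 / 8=4827 / 4312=1.12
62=62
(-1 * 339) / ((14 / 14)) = -339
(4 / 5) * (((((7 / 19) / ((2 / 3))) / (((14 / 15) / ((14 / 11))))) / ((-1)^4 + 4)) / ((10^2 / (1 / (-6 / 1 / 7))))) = -147 / 104500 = -0.00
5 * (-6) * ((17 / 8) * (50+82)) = -8415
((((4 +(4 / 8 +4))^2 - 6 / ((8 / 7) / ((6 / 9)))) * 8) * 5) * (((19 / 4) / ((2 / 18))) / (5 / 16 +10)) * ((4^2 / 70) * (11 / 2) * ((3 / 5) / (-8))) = -7524 / 7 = -1074.86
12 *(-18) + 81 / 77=-16551 / 77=-214.95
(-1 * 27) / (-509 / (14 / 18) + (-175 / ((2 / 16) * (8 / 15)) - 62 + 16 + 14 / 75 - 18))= 0.01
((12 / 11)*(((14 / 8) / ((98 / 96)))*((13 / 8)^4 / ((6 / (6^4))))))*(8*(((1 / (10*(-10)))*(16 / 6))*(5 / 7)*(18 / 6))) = -6940323 / 5390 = -1287.63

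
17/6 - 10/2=-13/6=-2.17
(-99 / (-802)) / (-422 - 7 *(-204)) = 99 / 806812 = 0.00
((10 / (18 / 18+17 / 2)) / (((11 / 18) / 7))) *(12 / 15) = 2016 / 209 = 9.65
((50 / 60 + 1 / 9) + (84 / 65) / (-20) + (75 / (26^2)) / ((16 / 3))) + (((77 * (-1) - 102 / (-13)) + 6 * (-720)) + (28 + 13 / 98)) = -519928680527 / 119246400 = -4360.12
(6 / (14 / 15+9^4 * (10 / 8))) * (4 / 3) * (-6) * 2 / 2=-0.01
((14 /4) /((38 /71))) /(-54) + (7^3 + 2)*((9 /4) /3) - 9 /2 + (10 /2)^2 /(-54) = 347015 /1368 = 253.67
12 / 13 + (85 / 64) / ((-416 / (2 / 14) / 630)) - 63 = -63861 / 1024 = -62.36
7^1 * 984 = 6888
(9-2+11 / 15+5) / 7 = 191 / 105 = 1.82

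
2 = 2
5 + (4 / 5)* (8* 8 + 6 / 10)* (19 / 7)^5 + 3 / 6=6402861741 / 840350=7619.28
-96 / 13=-7.38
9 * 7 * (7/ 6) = 147/ 2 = 73.50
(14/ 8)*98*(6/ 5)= 1029/ 5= 205.80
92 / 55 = 1.67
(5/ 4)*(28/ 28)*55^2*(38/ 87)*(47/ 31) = 13506625/ 5394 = 2504.01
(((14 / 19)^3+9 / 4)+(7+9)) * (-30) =-7675245 / 13718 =-559.50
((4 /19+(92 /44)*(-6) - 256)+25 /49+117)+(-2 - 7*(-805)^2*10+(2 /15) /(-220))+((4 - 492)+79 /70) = -34841717466338 /768075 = -45362389.70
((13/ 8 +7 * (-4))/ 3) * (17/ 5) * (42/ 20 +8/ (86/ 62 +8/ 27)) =-115440421/ 563600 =-204.83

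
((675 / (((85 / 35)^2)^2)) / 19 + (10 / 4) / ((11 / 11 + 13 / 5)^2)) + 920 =947294267615 / 1028310552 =921.21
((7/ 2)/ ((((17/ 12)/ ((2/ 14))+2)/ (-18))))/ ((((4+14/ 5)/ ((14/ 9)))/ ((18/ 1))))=-52920/ 2431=-21.77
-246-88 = -334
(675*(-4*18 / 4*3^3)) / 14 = -164025 / 7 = -23432.14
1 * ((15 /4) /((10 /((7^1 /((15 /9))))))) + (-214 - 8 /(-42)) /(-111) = 3.50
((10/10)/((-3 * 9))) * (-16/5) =16/135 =0.12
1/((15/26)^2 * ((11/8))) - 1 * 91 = -219817/2475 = -88.81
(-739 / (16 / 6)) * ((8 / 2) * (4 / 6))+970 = 231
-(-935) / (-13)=-935 / 13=-71.92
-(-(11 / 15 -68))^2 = -1018081 / 225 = -4524.80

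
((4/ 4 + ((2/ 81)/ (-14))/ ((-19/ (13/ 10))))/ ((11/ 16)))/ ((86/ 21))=430972/ 1213245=0.36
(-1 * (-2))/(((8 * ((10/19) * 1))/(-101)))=-1919/40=-47.98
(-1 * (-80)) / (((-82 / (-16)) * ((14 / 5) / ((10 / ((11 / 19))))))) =304000 / 3157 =96.29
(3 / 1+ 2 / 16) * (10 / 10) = 25 / 8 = 3.12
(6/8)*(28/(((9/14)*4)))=49/6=8.17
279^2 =77841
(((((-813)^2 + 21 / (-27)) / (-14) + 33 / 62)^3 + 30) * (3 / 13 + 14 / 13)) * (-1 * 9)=106607702288469212534306215 / 86079068712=1238485776898366.74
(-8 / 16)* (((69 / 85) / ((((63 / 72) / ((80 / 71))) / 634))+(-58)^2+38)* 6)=-12194.22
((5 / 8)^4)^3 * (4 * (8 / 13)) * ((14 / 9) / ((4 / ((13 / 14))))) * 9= 244140625 / 8589934592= 0.03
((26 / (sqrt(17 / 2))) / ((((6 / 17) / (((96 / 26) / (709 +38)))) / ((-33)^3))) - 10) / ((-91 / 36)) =360 / 91 +2299968 * sqrt(34) / 7553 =1779.54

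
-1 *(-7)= 7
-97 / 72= -1.35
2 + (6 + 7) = 15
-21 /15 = -7 /5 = -1.40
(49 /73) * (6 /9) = 98 /219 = 0.45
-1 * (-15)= 15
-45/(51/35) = -525/17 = -30.88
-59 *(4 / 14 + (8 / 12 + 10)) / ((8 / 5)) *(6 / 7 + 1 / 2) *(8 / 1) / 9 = -644575 / 1323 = -487.21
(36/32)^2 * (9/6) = 243/128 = 1.90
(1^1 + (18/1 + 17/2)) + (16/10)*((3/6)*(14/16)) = 141/5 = 28.20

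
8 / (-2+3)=8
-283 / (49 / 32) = -9056 / 49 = -184.82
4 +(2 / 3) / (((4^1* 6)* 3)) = 433 / 108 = 4.01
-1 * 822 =-822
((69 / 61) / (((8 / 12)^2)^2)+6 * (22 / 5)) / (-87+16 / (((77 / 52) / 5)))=-12071829 / 12390320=-0.97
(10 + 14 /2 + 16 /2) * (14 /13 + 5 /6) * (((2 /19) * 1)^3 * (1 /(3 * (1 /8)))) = 119200 /802503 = 0.15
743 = 743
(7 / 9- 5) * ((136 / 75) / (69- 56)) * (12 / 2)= -10336 / 2925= -3.53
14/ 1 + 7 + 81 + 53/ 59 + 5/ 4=24579/ 236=104.15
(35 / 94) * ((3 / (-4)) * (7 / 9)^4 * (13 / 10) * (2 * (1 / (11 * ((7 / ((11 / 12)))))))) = -31213 / 9867744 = -0.00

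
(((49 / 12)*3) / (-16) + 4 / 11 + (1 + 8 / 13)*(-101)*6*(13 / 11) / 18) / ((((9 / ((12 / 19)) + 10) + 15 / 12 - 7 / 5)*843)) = -75885 / 23837792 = -0.00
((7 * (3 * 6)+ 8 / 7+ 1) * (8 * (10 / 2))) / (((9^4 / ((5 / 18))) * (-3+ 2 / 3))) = -29900 / 321489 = -0.09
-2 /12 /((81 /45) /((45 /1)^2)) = -375 /2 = -187.50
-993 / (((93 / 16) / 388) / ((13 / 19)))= -26713024 / 589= -45353.18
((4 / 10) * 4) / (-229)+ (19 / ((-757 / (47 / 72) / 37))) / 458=-1037269 / 124814160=-0.01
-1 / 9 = -0.11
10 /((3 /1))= 10 /3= 3.33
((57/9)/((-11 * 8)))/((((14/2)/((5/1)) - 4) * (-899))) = -95/3085368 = -0.00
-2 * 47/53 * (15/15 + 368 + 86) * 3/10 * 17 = -218127/53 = -4115.60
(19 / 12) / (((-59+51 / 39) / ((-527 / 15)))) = 130169 / 135000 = 0.96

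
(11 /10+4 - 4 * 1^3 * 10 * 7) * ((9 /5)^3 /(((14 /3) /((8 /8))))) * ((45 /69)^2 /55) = -54108567 /20366500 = -2.66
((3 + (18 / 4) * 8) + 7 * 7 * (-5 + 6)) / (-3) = -88 / 3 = -29.33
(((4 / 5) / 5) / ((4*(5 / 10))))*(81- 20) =122 / 25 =4.88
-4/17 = -0.24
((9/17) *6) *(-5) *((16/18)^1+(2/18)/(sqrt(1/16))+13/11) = -39.95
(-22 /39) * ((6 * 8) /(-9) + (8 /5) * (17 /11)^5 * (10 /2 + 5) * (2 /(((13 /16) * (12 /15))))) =-5385253664 /22268961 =-241.83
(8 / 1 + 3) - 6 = 5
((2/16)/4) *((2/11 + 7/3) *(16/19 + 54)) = 43243/10032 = 4.31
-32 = -32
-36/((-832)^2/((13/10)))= -9/133120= -0.00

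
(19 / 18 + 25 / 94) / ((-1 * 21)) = -559 / 8883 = -0.06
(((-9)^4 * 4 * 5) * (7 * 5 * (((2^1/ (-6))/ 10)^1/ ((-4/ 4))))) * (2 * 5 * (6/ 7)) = 1312200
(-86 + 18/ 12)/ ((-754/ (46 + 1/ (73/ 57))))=44395/ 8468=5.24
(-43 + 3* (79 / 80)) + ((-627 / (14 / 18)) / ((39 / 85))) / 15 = -1144193 / 7280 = -157.17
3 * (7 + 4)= 33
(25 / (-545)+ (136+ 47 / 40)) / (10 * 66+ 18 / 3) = 16159 / 78480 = 0.21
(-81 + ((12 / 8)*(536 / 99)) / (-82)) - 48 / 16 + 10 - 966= -1407254 / 1353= -1040.10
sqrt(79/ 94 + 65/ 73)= sqrt(81499974)/ 6862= 1.32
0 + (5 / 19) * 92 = 460 / 19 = 24.21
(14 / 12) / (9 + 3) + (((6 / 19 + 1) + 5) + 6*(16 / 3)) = 52549 / 1368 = 38.41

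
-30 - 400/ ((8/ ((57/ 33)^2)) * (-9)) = -14620/ 1089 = -13.43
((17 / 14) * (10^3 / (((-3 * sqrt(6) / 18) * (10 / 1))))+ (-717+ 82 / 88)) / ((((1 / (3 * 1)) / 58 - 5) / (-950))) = -1302026775 / 9559 - 140505000 * sqrt(6) / 6083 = -192787.78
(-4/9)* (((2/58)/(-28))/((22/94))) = 47/20097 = 0.00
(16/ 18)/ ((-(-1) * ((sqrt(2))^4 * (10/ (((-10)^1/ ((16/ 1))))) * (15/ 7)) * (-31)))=0.00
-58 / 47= -1.23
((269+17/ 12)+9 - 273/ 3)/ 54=2261/ 648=3.49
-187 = -187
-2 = -2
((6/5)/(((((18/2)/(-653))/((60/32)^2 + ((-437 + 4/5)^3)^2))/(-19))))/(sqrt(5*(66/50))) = 9495946086723537039038807*sqrt(165)/27500000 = 4435550401397411657.05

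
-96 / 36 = -8 / 3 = -2.67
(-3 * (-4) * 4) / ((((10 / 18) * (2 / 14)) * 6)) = 504 / 5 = 100.80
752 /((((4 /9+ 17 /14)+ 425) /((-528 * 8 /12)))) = -33352704 /53759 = -620.41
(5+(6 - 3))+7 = 15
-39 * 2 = -78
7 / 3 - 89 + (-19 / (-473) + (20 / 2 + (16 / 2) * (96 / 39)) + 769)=13135478 / 18447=712.07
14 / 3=4.67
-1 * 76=-76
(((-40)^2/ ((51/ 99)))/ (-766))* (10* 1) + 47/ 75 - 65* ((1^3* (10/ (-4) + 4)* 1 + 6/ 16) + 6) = -2155642739/ 3906600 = -551.80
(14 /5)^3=2744 /125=21.95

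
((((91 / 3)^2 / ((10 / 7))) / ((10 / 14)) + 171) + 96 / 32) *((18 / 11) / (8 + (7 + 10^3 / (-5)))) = -484069 / 50875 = -9.51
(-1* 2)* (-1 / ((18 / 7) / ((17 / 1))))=119 / 9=13.22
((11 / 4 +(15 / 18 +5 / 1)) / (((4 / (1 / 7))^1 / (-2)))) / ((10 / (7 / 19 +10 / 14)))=-309 / 4655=-0.07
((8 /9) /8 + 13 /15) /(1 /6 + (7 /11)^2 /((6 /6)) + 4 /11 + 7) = 10648 /86415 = 0.12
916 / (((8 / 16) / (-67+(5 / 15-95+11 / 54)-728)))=-43996396 / 27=-1629496.15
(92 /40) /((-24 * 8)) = -23 /1920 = -0.01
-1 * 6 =-6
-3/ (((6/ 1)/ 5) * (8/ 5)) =-25/ 16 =-1.56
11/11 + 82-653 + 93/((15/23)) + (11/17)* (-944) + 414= -624.22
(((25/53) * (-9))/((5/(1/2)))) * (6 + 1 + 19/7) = -1530/371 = -4.12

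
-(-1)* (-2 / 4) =-1 / 2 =-0.50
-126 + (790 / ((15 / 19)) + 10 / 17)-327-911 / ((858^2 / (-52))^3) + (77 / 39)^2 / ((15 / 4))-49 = 500.29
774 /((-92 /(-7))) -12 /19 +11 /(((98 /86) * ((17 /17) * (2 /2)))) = 2908433 /42826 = 67.91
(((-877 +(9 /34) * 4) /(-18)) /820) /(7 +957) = 14891 /241886880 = 0.00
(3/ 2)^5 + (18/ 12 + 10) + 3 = 707/ 32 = 22.09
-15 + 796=781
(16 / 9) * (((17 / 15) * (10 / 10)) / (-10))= -136 / 675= -0.20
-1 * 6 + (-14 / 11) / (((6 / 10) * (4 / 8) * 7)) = -218 / 33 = -6.61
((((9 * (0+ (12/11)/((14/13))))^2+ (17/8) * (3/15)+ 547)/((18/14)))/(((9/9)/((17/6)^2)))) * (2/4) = 1600626211/813120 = 1968.50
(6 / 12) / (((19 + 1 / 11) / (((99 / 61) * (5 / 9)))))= 121 / 5124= 0.02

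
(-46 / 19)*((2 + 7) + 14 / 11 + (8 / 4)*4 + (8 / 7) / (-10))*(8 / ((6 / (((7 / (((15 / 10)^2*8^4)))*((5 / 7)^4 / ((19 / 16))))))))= -20099125 / 2059424136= -0.01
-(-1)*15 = 15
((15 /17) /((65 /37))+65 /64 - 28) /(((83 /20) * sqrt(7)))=-2.41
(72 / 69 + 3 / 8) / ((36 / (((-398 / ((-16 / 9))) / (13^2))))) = 51939 / 995072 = 0.05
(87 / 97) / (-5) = -87 / 485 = -0.18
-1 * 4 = -4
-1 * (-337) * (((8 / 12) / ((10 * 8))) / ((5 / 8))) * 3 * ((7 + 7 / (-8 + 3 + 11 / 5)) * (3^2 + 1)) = 3033 / 5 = 606.60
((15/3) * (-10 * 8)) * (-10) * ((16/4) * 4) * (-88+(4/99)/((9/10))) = -5015552000/891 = -5629126.82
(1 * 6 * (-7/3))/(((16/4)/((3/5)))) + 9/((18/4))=-1/10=-0.10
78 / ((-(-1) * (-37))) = -78 / 37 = -2.11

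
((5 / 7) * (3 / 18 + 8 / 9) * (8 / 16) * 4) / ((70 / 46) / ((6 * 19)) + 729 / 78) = 539695 / 3349794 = 0.16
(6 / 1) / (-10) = -3 / 5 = -0.60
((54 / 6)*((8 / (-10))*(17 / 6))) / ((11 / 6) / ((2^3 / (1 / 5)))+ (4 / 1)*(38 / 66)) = -8.69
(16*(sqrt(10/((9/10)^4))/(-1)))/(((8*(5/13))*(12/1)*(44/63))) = -455*sqrt(10)/594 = -2.42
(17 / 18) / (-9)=-17 / 162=-0.10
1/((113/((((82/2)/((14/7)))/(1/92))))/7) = 13202/113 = 116.83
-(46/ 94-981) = 46084/ 47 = 980.51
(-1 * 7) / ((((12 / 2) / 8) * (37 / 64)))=-1792 / 111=-16.14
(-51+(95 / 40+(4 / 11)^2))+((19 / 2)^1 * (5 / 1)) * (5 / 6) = -25873 / 2904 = -8.91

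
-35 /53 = -0.66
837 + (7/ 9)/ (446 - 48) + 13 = 3044707/ 3582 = 850.00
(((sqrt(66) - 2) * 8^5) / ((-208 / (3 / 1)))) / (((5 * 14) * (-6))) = -1024 / 455 + 512 * sqrt(66) / 455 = 6.89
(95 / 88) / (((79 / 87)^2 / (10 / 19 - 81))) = -5260455 / 49928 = -105.36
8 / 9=0.89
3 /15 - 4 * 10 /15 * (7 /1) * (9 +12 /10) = -951 /5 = -190.20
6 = 6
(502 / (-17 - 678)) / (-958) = 251 / 332905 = 0.00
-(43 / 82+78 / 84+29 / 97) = -48772 / 27839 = -1.75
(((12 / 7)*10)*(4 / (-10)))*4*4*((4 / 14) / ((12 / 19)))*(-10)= 24320 / 49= 496.33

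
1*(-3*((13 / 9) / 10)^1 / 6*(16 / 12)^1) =-13 / 135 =-0.10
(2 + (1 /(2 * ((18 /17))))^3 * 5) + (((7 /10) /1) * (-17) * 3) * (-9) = 75542249 /233280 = 323.83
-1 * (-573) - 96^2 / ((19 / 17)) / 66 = 93645 / 209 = 448.06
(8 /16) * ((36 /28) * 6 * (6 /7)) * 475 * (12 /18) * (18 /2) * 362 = 167135400 /49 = 3410926.53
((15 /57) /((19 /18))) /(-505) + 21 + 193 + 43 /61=214.70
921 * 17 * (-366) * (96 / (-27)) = 20374976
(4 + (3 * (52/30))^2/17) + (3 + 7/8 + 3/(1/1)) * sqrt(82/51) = 2376/425 + 55 * sqrt(4182)/408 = 14.31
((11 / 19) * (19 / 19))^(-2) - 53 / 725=255312 / 87725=2.91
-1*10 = -10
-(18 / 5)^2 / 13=-324 / 325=-1.00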